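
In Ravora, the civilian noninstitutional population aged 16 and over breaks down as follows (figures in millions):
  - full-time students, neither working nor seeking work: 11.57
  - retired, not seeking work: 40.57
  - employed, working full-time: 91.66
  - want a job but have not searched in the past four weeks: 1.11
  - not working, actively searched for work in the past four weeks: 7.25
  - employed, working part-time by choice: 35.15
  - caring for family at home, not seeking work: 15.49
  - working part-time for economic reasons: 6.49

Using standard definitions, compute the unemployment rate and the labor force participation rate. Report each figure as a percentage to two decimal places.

Employed = 91.66 + 35.15 + 6.49 = 133.30 million (anyone who worked, including part-time for economic reasons, counts as employed).
Unemployed = 7.25 million.
Labor force = 133.30 + 7.25 = 140.55 million.
Not in labor force = 11.57 + 40.57 + 1.11 + 15.49 = 68.74 million (those not working and not actively searching are outside the labor force — including those who want a job but have given up searching).
Civilian working-age population = 140.55 + 68.74 = 209.29 million.
Unemployment rate = 7.25 / 140.55 = 5.16%.
Labor force participation rate = 140.55 / 209.29 = 67.16%.

Unemployment rate ≈ 5.16%; labor force participation rate ≈ 67.16%.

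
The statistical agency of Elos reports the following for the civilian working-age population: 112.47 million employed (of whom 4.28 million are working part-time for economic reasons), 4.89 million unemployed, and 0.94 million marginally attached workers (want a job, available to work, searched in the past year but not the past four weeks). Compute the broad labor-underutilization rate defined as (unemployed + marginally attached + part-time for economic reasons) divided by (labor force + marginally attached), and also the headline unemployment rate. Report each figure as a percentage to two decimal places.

Labor force = 112.47 + 4.89 = 117.36 million.
Numerator = 4.89 + 0.94 + 4.28 = 10.11 million.
Denominator = 117.36 + 0.94 = 118.30 million.
Broad rate = 10.11 / 118.30 = 8.55%.
Headline unemployment rate = 4.89 / 117.36 = 4.17%.

Broad underutilization rate ≈ 8.55%; headline unemployment rate ≈ 4.17%.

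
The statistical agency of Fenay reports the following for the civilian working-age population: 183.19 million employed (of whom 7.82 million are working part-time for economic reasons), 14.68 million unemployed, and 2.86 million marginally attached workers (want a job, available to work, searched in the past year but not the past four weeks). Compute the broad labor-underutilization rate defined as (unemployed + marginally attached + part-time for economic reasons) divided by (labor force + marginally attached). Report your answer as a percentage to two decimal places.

Labor force = 183.19 + 14.68 = 197.87 million.
Numerator = 14.68 + 2.86 + 7.82 = 25.36 million.
Denominator = 197.87 + 2.86 = 200.73 million.
Broad rate = 25.36 / 200.73 = 12.63%.

Broad underutilization rate ≈ 12.63%.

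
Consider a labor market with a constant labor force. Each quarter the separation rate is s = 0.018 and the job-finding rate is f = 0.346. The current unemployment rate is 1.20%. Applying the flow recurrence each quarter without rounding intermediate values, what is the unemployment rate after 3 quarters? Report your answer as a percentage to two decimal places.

Unemployment rate after three quarters ≈ 3.98%.

With a fixed labor force, u_{t+1} = u_t + s·(1−u_t) − f·u_t = u_t·(1−s−f) + s.
Here 1−s−f = 0.636 and s = 0.018.
u_1 = 0.012000 × 0.636 + 0.018 = 0.025632.
u_2 = 0.025632 × 0.636 + 0.018 = 0.034302.
u_3 = 0.034302 × 0.636 + 0.018 = 0.039816.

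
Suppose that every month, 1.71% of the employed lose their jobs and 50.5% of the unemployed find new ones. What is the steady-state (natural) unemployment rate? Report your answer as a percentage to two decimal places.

Steady-state unemployment rate ≈ 3.28%.

At steady state the flows balance: s·E = f·U, so U/(E+U) = s/(s+f).
u* = 1.71 / (1.71 + 50.5) = 1.71 / 52.21 = 3.28%.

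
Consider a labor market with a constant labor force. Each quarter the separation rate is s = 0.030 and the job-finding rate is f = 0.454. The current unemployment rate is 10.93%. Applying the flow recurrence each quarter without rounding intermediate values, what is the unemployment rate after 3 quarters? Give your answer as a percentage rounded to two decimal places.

Unemployment rate after three quarters ≈ 6.85%.

With a fixed labor force, u_{t+1} = u_t + s·(1−u_t) − f·u_t = u_t·(1−s−f) + s.
Here 1−s−f = 0.516 and s = 0.030.
u_1 = 0.109300 × 0.516 + 0.030 = 0.086399.
u_2 = 0.086399 × 0.516 + 0.030 = 0.074582.
u_3 = 0.074582 × 0.516 + 0.030 = 0.068484.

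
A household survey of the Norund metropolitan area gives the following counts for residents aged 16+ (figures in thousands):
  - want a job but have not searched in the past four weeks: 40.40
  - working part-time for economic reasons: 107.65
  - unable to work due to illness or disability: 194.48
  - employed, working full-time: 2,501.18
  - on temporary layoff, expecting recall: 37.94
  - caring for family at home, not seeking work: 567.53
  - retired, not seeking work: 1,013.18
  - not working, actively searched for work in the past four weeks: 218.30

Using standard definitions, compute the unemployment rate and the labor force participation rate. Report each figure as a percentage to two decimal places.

Employed = 107.65 + 2,501.18 = 2,608.83 thousand (anyone who worked, including part-time for economic reasons, counts as employed).
Unemployed = 37.94 + 218.30 = 256.24 thousand (jobless and actively searching, or on temporary layoff).
Labor force = 2,608.83 + 256.24 = 2,865.07 thousand.
Not in labor force = 40.40 + 194.48 + 567.53 + 1,013.18 = 1,815.59 thousand (those not working and not actively searching are outside the labor force — including those who want a job but have given up searching).
Civilian working-age population = 2,865.07 + 1,815.59 = 4,680.66 thousand.
Unemployment rate = 256.24 / 2,865.07 = 8.94%.
Labor force participation rate = 2,865.07 / 4,680.66 = 61.21%.

Unemployment rate ≈ 8.94%; labor force participation rate ≈ 61.21%.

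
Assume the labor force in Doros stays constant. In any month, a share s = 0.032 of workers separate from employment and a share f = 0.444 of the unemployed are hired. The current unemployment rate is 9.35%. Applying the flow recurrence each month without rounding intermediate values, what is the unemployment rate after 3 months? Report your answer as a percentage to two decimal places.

Unemployment rate after three months ≈ 7.10%.

With a fixed labor force, u_{t+1} = u_t + s·(1−u_t) − f·u_t = u_t·(1−s−f) + s.
Here 1−s−f = 0.524 and s = 0.032.
u_1 = 0.093500 × 0.524 + 0.032 = 0.080994.
u_2 = 0.080994 × 0.524 + 0.032 = 0.074441.
u_3 = 0.074441 × 0.524 + 0.032 = 0.071007.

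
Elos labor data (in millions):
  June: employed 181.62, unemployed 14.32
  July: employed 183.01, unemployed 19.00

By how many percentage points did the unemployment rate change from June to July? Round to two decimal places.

June: labor force = 181.62 + 14.32 = 195.94; u = 14.32/195.94 = 7.31%.
July: labor force = 183.01 + 19.00 = 202.01; u = 19.00/202.01 = 9.41%.
Change = 9.41% − 7.31% = +2.10 pp.

The unemployment rate changed by +2.10 percentage points.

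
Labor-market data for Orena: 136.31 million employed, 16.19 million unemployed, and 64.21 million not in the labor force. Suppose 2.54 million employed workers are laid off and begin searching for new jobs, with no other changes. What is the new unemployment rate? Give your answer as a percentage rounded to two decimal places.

Initially, labor force = 136.31 + 16.19 = 152.50 million, so u = 16.19/152.50 = 10.62%.
After the change, employed falls and unemployed rises by 2.54; labor force unchanged → E = 133.77, U = 18.73, labor force = 152.50 million.
New unemployment rate = 18.73 / 152.50 = 12.28%.

New unemployment rate ≈ 12.28%.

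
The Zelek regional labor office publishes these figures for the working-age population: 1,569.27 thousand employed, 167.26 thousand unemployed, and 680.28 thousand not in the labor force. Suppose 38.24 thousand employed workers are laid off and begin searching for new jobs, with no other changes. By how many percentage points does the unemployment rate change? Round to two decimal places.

The unemployment rate changes by +2.20 percentage points.

Initially, labor force = 1,569.27 + 167.26 = 1,736.53 thousand, so u = 167.26/1,736.53 = 9.63%.
After the change, employed falls and unemployed rises by 38.24; labor force unchanged → E = 1,531.03, U = 205.50, labor force = 1,736.53 thousand.
New unemployment rate = 205.50 / 1,736.53 = 11.83%.
Change = 11.83% − 9.63% = +2.20 percentage points.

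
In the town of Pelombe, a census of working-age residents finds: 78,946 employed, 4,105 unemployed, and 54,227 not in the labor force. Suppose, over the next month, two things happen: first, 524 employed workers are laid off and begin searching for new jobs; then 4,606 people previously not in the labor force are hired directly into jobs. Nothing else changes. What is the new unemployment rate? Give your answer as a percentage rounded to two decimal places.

Initially, labor force = 78,946 + 4,105 = 83,051, so u = 4,105/83,051 = 4.94%.
After the first change, employed falls and unemployed rises by 524; labor force unchanged → E = 78,422, U = 4,629, labor force = 83,051.
After the second change, employed and labor force both rise by 4,606; unemployed unchanged → E = 83,028, U = 4,629, labor force = 87,657.
New unemployment rate = 4,629 / 87,657 = 5.28%.

New unemployment rate ≈ 5.28%.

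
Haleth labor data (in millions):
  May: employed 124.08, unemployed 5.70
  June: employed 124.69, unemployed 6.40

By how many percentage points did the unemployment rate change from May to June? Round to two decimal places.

May: labor force = 124.08 + 5.70 = 129.78; u = 5.70/129.78 = 4.39%.
June: labor force = 124.69 + 6.40 = 131.09; u = 6.40/131.09 = 4.88%.
Change = 4.88% − 4.39% = +0.49 pp.

The unemployment rate changed by +0.49 percentage points.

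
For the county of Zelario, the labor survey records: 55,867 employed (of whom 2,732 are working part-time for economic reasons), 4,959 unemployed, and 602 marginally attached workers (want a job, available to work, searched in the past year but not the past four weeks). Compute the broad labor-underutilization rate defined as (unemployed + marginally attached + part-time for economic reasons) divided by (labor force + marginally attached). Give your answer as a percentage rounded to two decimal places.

Labor force = 55,867 + 4,959 = 60,826.
Numerator = 4,959 + 602 + 2,732 = 8,293.
Denominator = 60,826 + 602 = 61,428.
Broad rate = 8,293 / 61,428 = 13.50%.

Broad underutilization rate ≈ 13.50%.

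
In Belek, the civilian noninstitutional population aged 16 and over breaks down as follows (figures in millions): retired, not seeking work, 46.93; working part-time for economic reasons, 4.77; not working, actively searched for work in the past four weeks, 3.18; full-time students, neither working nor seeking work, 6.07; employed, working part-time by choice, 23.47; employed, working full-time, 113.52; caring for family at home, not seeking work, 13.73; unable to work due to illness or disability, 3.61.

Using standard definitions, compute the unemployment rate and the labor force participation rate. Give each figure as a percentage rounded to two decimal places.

Employed = 4.77 + 23.47 + 113.52 = 141.76 million (anyone who worked, including part-time for economic reasons, counts as employed).
Unemployed = 3.18 million.
Labor force = 141.76 + 3.18 = 144.94 million.
Not in labor force = 46.93 + 6.07 + 13.73 + 3.61 = 70.34 million (those not working and not actively searching are outside the labor force).
Civilian working-age population = 144.94 + 70.34 = 215.28 million.
Unemployment rate = 3.18 / 144.94 = 2.19%.
Labor force participation rate = 144.94 / 215.28 = 67.33%.

Unemployment rate ≈ 2.19%; labor force participation rate ≈ 67.33%.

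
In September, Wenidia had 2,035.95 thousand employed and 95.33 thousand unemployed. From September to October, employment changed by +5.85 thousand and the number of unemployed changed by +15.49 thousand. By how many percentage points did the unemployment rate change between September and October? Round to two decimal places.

September: labor force = 2,035.95 + 95.33 = 2,131.28; u = 95.33/2,131.28 = 4.47%.
October: labor force = 2,041.80 + 110.82 = 2,152.62; u = 110.82/2,152.62 = 5.15%.
Change = 5.15% − 4.47% = +0.68 pp.

The unemployment rate changed by +0.68 percentage points.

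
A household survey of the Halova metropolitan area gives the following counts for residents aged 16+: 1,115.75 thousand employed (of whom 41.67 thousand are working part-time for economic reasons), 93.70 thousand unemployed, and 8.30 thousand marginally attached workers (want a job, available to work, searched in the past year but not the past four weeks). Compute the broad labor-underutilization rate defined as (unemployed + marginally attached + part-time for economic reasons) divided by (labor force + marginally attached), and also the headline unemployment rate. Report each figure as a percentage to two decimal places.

Broad underutilization rate ≈ 11.80%; headline unemployment rate ≈ 7.75%.

Labor force = 1,115.75 + 93.70 = 1,209.45 thousand.
Numerator = 93.70 + 8.30 + 41.67 = 143.67 thousand.
Denominator = 1,209.45 + 8.30 = 1,217.75 thousand.
Broad rate = 143.67 / 1,217.75 = 11.80%.
Headline unemployment rate = 93.70 / 1,209.45 = 7.75%.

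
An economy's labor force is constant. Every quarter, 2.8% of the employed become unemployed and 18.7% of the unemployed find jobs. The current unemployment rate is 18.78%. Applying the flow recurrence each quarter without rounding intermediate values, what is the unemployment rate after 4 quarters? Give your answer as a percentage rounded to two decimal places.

Unemployment rate after four quarters ≈ 15.21%.

With a fixed labor force, u_{t+1} = u_t + s·(1−u_t) − f·u_t = u_t·(1−s−f) + s.
Here 1−s−f = 0.785 and s = 0.028.
u_1 = 0.187800 × 0.785 + 0.028 = 0.175423.
u_2 = 0.175423 × 0.785 + 0.028 = 0.165707.
u_3 = 0.165707 × 0.785 + 0.028 = 0.158080.
u_4 = 0.158080 × 0.785 + 0.028 = 0.152093.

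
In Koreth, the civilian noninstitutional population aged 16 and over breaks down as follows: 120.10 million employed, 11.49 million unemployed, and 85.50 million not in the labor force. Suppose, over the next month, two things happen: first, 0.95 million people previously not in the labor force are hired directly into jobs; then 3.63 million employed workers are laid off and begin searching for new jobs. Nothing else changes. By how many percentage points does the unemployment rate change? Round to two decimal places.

Initially, labor force = 120.10 + 11.49 = 131.59 million, so u = 11.49/131.59 = 8.73%.
After the first change, employed and labor force both rise by 0.95; unemployed unchanged → E = 121.05, U = 11.49, labor force = 132.54 million.
After the second change, employed falls and unemployed rises by 3.63; labor force unchanged → E = 117.42, U = 15.12, labor force = 132.54 million.
New unemployment rate = 15.12 / 132.54 = 11.41%.
Change = 11.41% − 8.73% = +2.68 percentage points.

The unemployment rate changes by +2.68 percentage points.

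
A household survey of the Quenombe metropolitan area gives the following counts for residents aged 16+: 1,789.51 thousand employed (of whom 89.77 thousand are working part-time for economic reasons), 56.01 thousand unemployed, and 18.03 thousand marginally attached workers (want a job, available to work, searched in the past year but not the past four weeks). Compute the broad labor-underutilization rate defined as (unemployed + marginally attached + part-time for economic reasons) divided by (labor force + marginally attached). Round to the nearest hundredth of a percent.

Labor force = 1,789.51 + 56.01 = 1,845.52 thousand.
Numerator = 56.01 + 18.03 + 89.77 = 163.81 thousand.
Denominator = 1,845.52 + 18.03 = 1,863.55 thousand.
Broad rate = 163.81 / 1,863.55 = 8.79%.

Broad underutilization rate ≈ 8.79%.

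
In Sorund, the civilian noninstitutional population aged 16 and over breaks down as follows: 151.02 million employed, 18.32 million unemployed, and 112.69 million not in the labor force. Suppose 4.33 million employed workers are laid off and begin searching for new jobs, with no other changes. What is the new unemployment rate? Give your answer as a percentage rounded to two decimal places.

New unemployment rate ≈ 13.38%.

Initially, labor force = 151.02 + 18.32 = 169.34 million, so u = 18.32/169.34 = 10.82%.
After the change, employed falls and unemployed rises by 4.33; labor force unchanged → E = 146.69, U = 22.65, labor force = 169.34 million.
New unemployment rate = 22.65 / 169.34 = 13.38%.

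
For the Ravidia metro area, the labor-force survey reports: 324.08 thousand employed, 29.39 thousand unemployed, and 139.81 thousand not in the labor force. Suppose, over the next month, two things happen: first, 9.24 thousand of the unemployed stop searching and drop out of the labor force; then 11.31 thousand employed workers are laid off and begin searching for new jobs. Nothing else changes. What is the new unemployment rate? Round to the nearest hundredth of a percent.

New unemployment rate ≈ 9.14%.

Initially, labor force = 324.08 + 29.39 = 353.47 thousand, so u = 29.39/353.47 = 8.31%.
After the first change, unemployed and labor force both fall by 9.24 → E = 324.08, U = 20.15, labor force = 344.23 thousand.
After the second change, employed falls and unemployed rises by 11.31; labor force unchanged → E = 312.77, U = 31.46, labor force = 344.23 thousand.
New unemployment rate = 31.46 / 344.23 = 9.14%.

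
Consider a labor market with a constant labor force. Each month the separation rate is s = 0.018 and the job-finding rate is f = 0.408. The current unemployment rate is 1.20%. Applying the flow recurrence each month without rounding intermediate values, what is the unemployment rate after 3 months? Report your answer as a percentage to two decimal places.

With a fixed labor force, u_{t+1} = u_t + s·(1−u_t) − f·u_t = u_t·(1−s−f) + s.
Here 1−s−f = 0.574 and s = 0.018.
u_1 = 0.012000 × 0.574 + 0.018 = 0.024888.
u_2 = 0.024888 × 0.574 + 0.018 = 0.032286.
u_3 = 0.032286 × 0.574 + 0.018 = 0.036532.

Unemployment rate after three months ≈ 3.65%.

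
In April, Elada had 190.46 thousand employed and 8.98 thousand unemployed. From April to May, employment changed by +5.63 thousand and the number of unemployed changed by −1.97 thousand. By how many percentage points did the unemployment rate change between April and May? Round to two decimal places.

April: labor force = 190.46 + 8.98 = 199.44; u = 8.98/199.44 = 4.50%.
May: labor force = 196.09 + 7.01 = 203.10; u = 7.01/203.10 = 3.45%.
Change = 3.45% − 4.50% = −1.05 pp.

The unemployment rate changed by −1.05 percentage points.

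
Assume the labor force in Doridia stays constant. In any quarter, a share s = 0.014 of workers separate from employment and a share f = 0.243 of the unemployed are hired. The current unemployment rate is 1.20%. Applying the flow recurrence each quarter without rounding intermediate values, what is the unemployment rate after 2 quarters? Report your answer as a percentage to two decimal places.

Unemployment rate after two quarters ≈ 3.10%.

With a fixed labor force, u_{t+1} = u_t + s·(1−u_t) − f·u_t = u_t·(1−s−f) + s.
Here 1−s−f = 0.743 and s = 0.014.
u_1 = 0.012000 × 0.743 + 0.014 = 0.022916.
u_2 = 0.022916 × 0.743 + 0.014 = 0.031027.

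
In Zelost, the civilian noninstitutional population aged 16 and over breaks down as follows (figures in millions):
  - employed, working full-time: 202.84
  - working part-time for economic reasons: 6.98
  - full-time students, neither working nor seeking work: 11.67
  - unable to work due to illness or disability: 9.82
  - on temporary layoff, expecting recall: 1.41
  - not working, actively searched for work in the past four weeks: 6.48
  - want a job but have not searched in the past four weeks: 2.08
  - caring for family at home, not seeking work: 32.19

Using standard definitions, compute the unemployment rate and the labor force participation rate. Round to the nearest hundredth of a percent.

Unemployment rate ≈ 3.62%; labor force participation rate ≈ 79.61%.

Employed = 202.84 + 6.98 = 209.82 million (anyone who worked, including part-time for economic reasons, counts as employed).
Unemployed = 1.41 + 6.48 = 7.89 million (jobless and actively searching, or on temporary layoff).
Labor force = 209.82 + 7.89 = 217.71 million.
Not in labor force = 11.67 + 9.82 + 2.08 + 32.19 = 55.76 million (those not working and not actively searching are outside the labor force — including those who want a job but have given up searching).
Civilian working-age population = 217.71 + 55.76 = 273.47 million.
Unemployment rate = 7.89 / 217.71 = 3.62%.
Labor force participation rate = 217.71 / 273.47 = 79.61%.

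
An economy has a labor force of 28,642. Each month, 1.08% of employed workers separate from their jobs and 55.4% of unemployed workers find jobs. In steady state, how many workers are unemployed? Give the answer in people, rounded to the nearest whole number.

About 548 are unemployed in steady state.

Steady-state unemployment rate u* = s/(s+f) = 1.08/(1.08+55.4) = 0.019122.
Unemployed = u* × labor force = 0.019122 × 28,642 ≈ 548.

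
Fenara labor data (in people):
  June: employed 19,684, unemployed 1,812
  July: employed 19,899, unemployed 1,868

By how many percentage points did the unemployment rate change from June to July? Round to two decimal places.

June: labor force = 19,684 + 1,812 = 21,496; u = 1,812/21,496 = 8.43%.
July: labor force = 19,899 + 1,868 = 21,767; u = 1,868/21,767 = 8.58%.
Change = 8.58% − 8.43% = +0.15 pp.

The unemployment rate changed by +0.15 percentage points.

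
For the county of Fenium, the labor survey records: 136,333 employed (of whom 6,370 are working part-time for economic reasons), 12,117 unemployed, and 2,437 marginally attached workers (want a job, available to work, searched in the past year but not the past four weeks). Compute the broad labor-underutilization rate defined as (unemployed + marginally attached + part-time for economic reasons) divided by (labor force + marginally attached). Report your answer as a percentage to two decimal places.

Labor force = 136,333 + 12,117 = 148,450.
Numerator = 12,117 + 2,437 + 6,370 = 20,924.
Denominator = 148,450 + 2,437 = 150,887.
Broad rate = 20,924 / 150,887 = 13.87%.

Broad underutilization rate ≈ 13.87%.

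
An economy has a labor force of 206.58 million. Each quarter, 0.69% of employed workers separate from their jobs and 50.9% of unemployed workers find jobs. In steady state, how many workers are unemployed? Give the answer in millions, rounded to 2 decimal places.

About 2.76 million are unemployed in steady state.

Steady-state unemployment rate u* = s/(s+f) = 0.69/(0.69+50.9) = 0.013375.
Unemployed = u* × labor force = 0.013375 × 206.58 ≈ 2.76 million.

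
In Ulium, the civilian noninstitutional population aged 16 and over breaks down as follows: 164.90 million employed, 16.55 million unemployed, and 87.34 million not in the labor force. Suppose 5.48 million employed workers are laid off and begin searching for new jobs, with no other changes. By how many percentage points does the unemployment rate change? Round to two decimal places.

Initially, labor force = 164.90 + 16.55 = 181.45 million, so u = 16.55/181.45 = 9.12%.
After the change, employed falls and unemployed rises by 5.48; labor force unchanged → E = 159.42, U = 22.03, labor force = 181.45 million.
New unemployment rate = 22.03 / 181.45 = 12.14%.
Change = 12.14% − 9.12% = +3.02 percentage points.

The unemployment rate changes by +3.02 percentage points.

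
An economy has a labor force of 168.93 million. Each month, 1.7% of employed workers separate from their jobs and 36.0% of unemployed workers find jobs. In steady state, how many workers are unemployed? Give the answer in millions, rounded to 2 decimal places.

About 7.62 million are unemployed in steady state.

Steady-state unemployment rate u* = s/(s+f) = 1.7/(1.7+36.0) = 0.045093.
Unemployed = u* × labor force = 0.045093 × 168.93 ≈ 7.62 million.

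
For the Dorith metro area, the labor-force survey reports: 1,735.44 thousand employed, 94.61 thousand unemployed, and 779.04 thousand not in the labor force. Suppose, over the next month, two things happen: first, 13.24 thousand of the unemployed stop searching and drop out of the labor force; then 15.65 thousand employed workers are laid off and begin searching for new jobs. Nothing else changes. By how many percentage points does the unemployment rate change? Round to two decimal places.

Initially, labor force = 1,735.44 + 94.61 = 1,830.05 thousand, so u = 94.61/1,830.05 = 5.17%.
After the first change, unemployed and labor force both fall by 13.24 → E = 1,735.44, U = 81.37, labor force = 1,816.81 thousand.
After the second change, employed falls and unemployed rises by 15.65; labor force unchanged → E = 1,719.79, U = 97.02, labor force = 1,816.81 thousand.
New unemployment rate = 97.02 / 1,816.81 = 5.34%.
Change = 5.34% − 5.17% = +0.17 percentage points.

The unemployment rate changes by +0.17 percentage points.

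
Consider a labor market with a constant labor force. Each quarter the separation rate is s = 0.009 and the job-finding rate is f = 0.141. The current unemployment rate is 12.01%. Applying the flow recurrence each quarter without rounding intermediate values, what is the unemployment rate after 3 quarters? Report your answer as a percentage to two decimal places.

With a fixed labor force, u_{t+1} = u_t + s·(1−u_t) − f·u_t = u_t·(1−s−f) + s.
Here 1−s−f = 0.850 and s = 0.009.
u_1 = 0.120100 × 0.850 + 0.009 = 0.111085.
u_2 = 0.111085 × 0.850 + 0.009 = 0.103422.
u_3 = 0.103422 × 0.850 + 0.009 = 0.096909.

Unemployment rate after three quarters ≈ 9.69%.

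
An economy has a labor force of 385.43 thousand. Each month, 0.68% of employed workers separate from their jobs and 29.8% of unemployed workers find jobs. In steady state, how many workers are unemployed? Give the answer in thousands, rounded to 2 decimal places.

Steady-state unemployment rate u* = s/(s+f) = 0.68/(0.68+29.8) = 0.022310.
Unemployed = u* × labor force = 0.022310 × 385.43 ≈ 8.60 thousand.

About 8.60 thousand are unemployed in steady state.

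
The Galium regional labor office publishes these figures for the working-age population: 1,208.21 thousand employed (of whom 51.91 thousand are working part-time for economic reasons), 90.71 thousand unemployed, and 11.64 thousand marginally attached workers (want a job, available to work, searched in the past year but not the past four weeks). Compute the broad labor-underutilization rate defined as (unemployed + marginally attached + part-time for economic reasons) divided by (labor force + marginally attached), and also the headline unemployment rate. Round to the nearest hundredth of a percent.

Broad underutilization rate ≈ 11.77%; headline unemployment rate ≈ 6.98%.

Labor force = 1,208.21 + 90.71 = 1,298.92 thousand.
Numerator = 90.71 + 11.64 + 51.91 = 154.26 thousand.
Denominator = 1,298.92 + 11.64 = 1,310.56 thousand.
Broad rate = 154.26 / 1,310.56 = 11.77%.
Headline unemployment rate = 90.71 / 1,298.92 = 6.98%.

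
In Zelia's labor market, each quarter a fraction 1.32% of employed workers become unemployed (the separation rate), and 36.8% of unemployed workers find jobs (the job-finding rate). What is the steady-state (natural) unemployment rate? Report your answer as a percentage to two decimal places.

Steady-state unemployment rate ≈ 3.46%.

At steady state the flows balance: s·E = f·U, so U/(E+U) = s/(s+f).
u* = 1.32 / (1.32 + 36.8) = 1.32 / 38.12 = 3.46%.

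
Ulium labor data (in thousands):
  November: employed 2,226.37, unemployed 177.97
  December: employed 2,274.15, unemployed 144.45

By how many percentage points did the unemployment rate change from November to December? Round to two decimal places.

November: labor force = 2,226.37 + 177.97 = 2,404.34; u = 177.97/2,404.34 = 7.40%.
December: labor force = 2,274.15 + 144.45 = 2,418.60; u = 144.45/2,418.60 = 5.97%.
Change = 5.97% − 7.40% = −1.43 pp.

The unemployment rate changed by −1.43 percentage points.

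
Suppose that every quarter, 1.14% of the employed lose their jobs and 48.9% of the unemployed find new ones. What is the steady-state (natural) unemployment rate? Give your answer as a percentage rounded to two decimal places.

Steady-state unemployment rate ≈ 2.28%.

At steady state the flows balance: s·E = f·U, so U/(E+U) = s/(s+f).
u* = 1.14 / (1.14 + 48.9) = 1.14 / 50.04 = 2.28%.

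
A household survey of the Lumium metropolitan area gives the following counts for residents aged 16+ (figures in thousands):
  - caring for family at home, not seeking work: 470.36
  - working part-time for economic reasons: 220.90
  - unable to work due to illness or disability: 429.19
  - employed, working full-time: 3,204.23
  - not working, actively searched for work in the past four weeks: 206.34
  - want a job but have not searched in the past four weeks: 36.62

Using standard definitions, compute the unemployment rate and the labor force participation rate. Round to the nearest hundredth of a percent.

Employed = 220.90 + 3,204.23 = 3,425.13 thousand (anyone who worked, including part-time for economic reasons, counts as employed).
Unemployed = 206.34 thousand.
Labor force = 3,425.13 + 206.34 = 3,631.47 thousand.
Not in labor force = 470.36 + 429.19 + 36.62 = 936.17 thousand (those not working and not actively searching are outside the labor force — including those who want a job but have given up searching).
Civilian working-age population = 3,631.47 + 936.17 = 4,567.64 thousand.
Unemployment rate = 206.34 / 3,631.47 = 5.68%.
Labor force participation rate = 3,631.47 / 4,567.64 = 79.50%.

Unemployment rate ≈ 5.68%; labor force participation rate ≈ 79.50%.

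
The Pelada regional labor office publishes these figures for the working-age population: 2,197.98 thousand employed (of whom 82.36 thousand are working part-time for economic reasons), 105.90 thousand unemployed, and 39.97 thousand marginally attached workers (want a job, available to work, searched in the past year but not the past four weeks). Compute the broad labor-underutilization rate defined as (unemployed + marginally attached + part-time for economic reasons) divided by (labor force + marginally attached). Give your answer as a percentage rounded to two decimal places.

Broad underutilization rate ≈ 9.74%.

Labor force = 2,197.98 + 105.90 = 2,303.88 thousand.
Numerator = 105.90 + 39.97 + 82.36 = 228.23 thousand.
Denominator = 2,303.88 + 39.97 = 2,343.85 thousand.
Broad rate = 228.23 / 2,343.85 = 9.74%.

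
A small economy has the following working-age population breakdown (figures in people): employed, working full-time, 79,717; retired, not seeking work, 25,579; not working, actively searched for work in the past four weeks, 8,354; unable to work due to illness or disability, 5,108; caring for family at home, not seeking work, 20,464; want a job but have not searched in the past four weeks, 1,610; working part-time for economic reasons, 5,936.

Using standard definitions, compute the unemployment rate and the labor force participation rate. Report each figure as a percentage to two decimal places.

Employed = 79,717 + 5,936 = 85,653 (anyone who worked, including part-time for economic reasons, counts as employed).
Unemployed = 8,354.
Labor force = 85,653 + 8,354 = 94,007.
Not in labor force = 25,579 + 5,108 + 20,464 + 1,610 = 52,761 (those not working and not actively searching are outside the labor force — including those who want a job but have given up searching).
Civilian working-age population = 94,007 + 52,761 = 146,768.
Unemployment rate = 8,354 / 94,007 = 8.89%.
Labor force participation rate = 94,007 / 146,768 = 64.05%.

Unemployment rate ≈ 8.89%; labor force participation rate ≈ 64.05%.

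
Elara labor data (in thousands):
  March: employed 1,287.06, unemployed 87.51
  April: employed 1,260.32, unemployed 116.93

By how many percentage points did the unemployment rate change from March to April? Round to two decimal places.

The unemployment rate changed by +2.12 percentage points.

March: labor force = 1,287.06 + 87.51 = 1,374.57; u = 87.51/1,374.57 = 6.37%.
April: labor force = 1,260.32 + 116.93 = 1,377.25; u = 116.93/1,377.25 = 8.49%.
Change = 8.49% − 6.37% = +2.12 pp.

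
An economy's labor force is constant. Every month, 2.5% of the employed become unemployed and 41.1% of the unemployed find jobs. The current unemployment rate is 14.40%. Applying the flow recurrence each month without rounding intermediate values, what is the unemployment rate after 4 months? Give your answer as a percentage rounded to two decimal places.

With a fixed labor force, u_{t+1} = u_t + s·(1−u_t) − f·u_t = u_t·(1−s−f) + s.
Here 1−s−f = 0.564 and s = 0.025.
u_1 = 0.144000 × 0.564 + 0.025 = 0.106216.
u_2 = 0.106216 × 0.564 + 0.025 = 0.084906.
u_3 = 0.084906 × 0.564 + 0.025 = 0.072887.
u_4 = 0.072887 × 0.564 + 0.025 = 0.066108.

Unemployment rate after four months ≈ 6.61%.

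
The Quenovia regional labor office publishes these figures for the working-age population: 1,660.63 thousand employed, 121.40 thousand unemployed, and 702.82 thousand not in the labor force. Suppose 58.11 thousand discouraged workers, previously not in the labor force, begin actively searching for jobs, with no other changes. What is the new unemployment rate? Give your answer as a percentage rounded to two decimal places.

New unemployment rate ≈ 9.76%.

Initially, labor force = 1,660.63 + 121.40 = 1,782.03 thousand, so u = 121.40/1,782.03 = 6.81%.
After the change, unemployed and labor force both rise by 58.11 → E = 1,660.63, U = 179.51, labor force = 1,840.14 thousand.
New unemployment rate = 179.51 / 1,840.14 = 9.76%.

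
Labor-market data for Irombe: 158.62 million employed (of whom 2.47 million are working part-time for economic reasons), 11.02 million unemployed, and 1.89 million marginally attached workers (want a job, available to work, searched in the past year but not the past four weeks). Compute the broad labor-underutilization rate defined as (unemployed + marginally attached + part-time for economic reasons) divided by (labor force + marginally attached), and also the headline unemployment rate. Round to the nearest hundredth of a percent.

Broad underutilization rate ≈ 8.97%; headline unemployment rate ≈ 6.50%.

Labor force = 158.62 + 11.02 = 169.64 million.
Numerator = 11.02 + 1.89 + 2.47 = 15.38 million.
Denominator = 169.64 + 1.89 = 171.53 million.
Broad rate = 15.38 / 171.53 = 8.97%.
Headline unemployment rate = 11.02 / 169.64 = 6.50%.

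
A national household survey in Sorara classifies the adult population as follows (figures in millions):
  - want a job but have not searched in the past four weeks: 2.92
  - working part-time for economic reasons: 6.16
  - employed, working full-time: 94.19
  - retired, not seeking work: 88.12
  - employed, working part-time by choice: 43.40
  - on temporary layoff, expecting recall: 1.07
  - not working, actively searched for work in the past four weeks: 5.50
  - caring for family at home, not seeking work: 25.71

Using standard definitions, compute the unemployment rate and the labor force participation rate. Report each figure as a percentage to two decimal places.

Unemployment rate ≈ 4.37%; labor force participation rate ≈ 56.28%.

Employed = 6.16 + 94.19 + 43.40 = 143.75 million (anyone who worked, including part-time for economic reasons, counts as employed).
Unemployed = 1.07 + 5.50 = 6.57 million (jobless and actively searching, or on temporary layoff).
Labor force = 143.75 + 6.57 = 150.32 million.
Not in labor force = 2.92 + 88.12 + 25.71 = 116.75 million (those not working and not actively searching are outside the labor force — including those who want a job but have given up searching).
Civilian working-age population = 150.32 + 116.75 = 267.07 million.
Unemployment rate = 6.57 / 150.32 = 4.37%.
Labor force participation rate = 150.32 / 267.07 = 56.28%.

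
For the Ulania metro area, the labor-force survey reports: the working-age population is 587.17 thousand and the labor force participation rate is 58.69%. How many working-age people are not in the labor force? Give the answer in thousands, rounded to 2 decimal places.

Share not in the labor force = 1 − 0.5869 = 0.4131.
Not in labor force = 0.4131 × 587.17 ≈ 242.56 thousand.

About 242.56 thousand are not in the labor force.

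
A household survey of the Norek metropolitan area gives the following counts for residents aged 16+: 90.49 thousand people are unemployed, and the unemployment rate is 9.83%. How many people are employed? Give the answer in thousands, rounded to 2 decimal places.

Labor force = U / u = 90.49 / 0.0983 ≈ 920.55 thousand.
Employed = labor force − unemployed = 920.55 − 90.49 = 830.06 thousand.

About 830.06 thousand are employed.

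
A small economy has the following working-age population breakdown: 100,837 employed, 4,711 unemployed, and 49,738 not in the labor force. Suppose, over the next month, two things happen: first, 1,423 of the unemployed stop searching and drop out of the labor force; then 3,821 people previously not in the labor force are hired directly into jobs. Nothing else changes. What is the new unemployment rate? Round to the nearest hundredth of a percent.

New unemployment rate ≈ 3.05%.

Initially, labor force = 100,837 + 4,711 = 105,548, so u = 4,711/105,548 = 4.46%.
After the first change, unemployed and labor force both fall by 1,423 → E = 100,837, U = 3,288, labor force = 104,125.
After the second change, employed and labor force both rise by 3,821; unemployed unchanged → E = 104,658, U = 3,288, labor force = 107,946.
New unemployment rate = 3,288 / 107,946 = 3.05%.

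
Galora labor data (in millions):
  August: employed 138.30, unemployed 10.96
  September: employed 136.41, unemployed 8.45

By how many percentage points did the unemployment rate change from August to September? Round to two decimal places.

The unemployment rate changed by −1.51 percentage points.

August: labor force = 138.30 + 10.96 = 149.26; u = 10.96/149.26 = 7.34%.
September: labor force = 136.41 + 8.45 = 144.86; u = 8.45/144.86 = 5.83%.
Change = 5.83% − 7.34% = −1.51 pp.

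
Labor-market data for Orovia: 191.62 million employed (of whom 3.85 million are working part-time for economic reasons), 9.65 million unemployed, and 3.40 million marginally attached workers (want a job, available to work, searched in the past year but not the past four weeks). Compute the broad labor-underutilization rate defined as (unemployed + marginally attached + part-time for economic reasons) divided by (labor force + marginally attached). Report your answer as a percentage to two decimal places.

Labor force = 191.62 + 9.65 = 201.27 million.
Numerator = 9.65 + 3.40 + 3.85 = 16.90 million.
Denominator = 201.27 + 3.40 = 204.67 million.
Broad rate = 16.90 / 204.67 = 8.26%.

Broad underutilization rate ≈ 8.26%.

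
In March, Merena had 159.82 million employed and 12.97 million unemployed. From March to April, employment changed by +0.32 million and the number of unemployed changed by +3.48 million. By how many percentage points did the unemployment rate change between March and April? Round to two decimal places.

March: labor force = 159.82 + 12.97 = 172.79; u = 12.97/172.79 = 7.51%.
April: labor force = 160.14 + 16.45 = 176.59; u = 16.45/176.59 = 9.32%.
Change = 9.32% − 7.51% = +1.81 pp.

The unemployment rate changed by +1.81 percentage points.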